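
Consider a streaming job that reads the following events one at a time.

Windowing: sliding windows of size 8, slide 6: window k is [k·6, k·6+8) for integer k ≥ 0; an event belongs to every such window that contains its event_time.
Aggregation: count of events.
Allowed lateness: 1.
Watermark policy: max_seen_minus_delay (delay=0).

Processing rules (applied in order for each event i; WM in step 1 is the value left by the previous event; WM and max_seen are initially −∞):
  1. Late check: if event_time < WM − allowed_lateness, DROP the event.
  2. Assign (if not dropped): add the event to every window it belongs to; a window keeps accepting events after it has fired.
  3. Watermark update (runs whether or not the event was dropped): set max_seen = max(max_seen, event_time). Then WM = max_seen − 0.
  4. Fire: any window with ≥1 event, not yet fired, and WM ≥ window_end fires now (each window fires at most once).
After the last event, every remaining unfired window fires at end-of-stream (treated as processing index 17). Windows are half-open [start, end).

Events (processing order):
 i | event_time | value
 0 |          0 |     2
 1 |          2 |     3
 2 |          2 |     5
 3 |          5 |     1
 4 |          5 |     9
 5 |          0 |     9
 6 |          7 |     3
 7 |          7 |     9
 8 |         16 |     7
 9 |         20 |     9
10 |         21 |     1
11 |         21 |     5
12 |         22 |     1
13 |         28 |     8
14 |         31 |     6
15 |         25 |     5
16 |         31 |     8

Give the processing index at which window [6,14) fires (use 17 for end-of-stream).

8

i=0 t=0 v=2: → [0,8); WM=0
i=1 t=2 v=3: → [0,8); WM=2
i=2 t=2 v=5: → [0,8); WM=2
i=3 t=5 v=1: → [0,8); WM=5
i=4 t=5 v=9: → [0,8); WM=5
i=5 t=0 v=9: DROP (t<5-1); WM=5
i=6 t=7 v=3: → [6,14),[0,8); WM=7
i=7 t=7 v=9: → [6,14),[0,8); WM=7
i=8 t=16 v=7: → [12,20); WM=16; [0,8) fires=7 [6,14) fires=2
i=9 t=20 v=9: → [18,26); WM=20; [12,20) fires=1
i=10 t=21 v=1: → [18,26); WM=21
i=11 t=21 v=5: → [18,26); WM=21
i=12 t=22 v=1: → [18,26); WM=22
i=13 t=28 v=8: → [24,32); WM=28; [18,26) fires=4
i=14 t=31 v=6: → [30,38),[24,32); WM=31
i=15 t=25 v=5: DROP (t<31-1); WM=31
i=16 t=31 v=8: → [30,38),[24,32); WM=31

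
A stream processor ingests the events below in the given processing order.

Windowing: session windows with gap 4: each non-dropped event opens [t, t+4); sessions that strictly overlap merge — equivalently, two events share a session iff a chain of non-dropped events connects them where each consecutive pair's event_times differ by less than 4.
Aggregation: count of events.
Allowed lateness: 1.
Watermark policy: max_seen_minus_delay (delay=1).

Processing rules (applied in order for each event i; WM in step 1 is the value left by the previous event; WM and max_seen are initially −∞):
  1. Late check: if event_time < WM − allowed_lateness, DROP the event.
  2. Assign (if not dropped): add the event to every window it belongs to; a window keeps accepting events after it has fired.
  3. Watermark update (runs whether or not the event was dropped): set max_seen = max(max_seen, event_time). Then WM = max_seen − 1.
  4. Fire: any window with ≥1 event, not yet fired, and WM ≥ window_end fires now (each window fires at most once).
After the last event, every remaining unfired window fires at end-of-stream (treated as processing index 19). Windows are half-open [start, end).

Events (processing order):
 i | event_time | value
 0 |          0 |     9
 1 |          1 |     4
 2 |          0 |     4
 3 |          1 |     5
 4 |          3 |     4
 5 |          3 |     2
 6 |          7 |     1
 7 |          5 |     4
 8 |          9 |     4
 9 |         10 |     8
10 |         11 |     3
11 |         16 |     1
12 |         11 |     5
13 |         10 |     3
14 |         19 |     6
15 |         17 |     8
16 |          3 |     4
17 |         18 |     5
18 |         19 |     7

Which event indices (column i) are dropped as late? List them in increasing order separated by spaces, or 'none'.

i=0 t=0 v=9: → [0,4); WM=-1
i=1 t=1 v=4: → [0,5); WM=0
i=2 t=0 v=4: → [0,5); WM=0
i=3 t=1 v=5: → [0,5); WM=0
i=4 t=3 v=4: → [0,7); WM=2
i=5 t=3 v=2: → [0,7); WM=2
i=6 t=7 v=1: → [7,11); WM=6
i=7 t=5 v=4: → [0,11); WM=6
i=8 t=9 v=4: → [0,13); WM=8
i=9 t=10 v=8: → [0,14); WM=9
i=10 t=11 v=3: → [0,15); WM=10
i=11 t=16 v=1: → [16,20); WM=15
i=12 t=11 v=5: DROP (t<15-1); WM=15
i=13 t=10 v=3: DROP (t<15-1); WM=15
i=14 t=19 v=6: → [16,23); WM=18
i=15 t=17 v=8: → [16,23); WM=18
i=16 t=3 v=4: DROP (t<18-1); WM=18
i=17 t=18 v=5: → [16,23); WM=18
i=18 t=19 v=7: → [16,23); WM=18

12 13 16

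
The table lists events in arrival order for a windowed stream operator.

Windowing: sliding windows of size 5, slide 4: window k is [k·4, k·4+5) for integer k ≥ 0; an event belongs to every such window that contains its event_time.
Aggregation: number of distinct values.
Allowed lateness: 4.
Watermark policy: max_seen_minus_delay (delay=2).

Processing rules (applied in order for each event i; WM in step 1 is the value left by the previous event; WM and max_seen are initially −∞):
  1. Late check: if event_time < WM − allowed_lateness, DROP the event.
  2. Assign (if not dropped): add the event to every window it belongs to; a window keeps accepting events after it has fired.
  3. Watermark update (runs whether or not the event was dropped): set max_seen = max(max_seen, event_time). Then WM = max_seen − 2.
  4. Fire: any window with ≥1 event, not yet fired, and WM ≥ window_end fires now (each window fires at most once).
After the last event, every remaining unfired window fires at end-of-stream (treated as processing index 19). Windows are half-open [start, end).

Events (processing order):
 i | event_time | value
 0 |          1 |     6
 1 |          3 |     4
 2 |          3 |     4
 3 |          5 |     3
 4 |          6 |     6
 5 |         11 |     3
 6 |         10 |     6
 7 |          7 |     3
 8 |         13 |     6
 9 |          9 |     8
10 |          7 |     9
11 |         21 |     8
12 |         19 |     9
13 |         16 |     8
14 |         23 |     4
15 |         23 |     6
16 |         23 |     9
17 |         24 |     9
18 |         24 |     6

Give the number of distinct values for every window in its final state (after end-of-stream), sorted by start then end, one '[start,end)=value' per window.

[0,5)=2 [4,9)=3 [8,13)=3 [12,17)=2 [16,21)=2 [20,25)=4 [24,29)=2

i=0 t=1 v=6: → [0,5); WM=-1
i=1 t=3 v=4: → [0,5); WM=1
i=2 t=3 v=4: → [0,5); WM=1
i=3 t=5 v=3: → [4,9); WM=3
i=4 t=6 v=6: → [4,9); WM=4
i=5 t=11 v=3: → [8,13); WM=9; [0,5) fires=2 [4,9) fires=2
i=6 t=10 v=6: → [8,13); WM=9
i=7 t=7 v=3: → [4,9); WM=9
i=8 t=13 v=6: → [12,17); WM=11
i=9 t=9 v=8: → [8,13); WM=11
i=10 t=7 v=9: → [4,9); WM=11
i=11 t=21 v=8: → [20,25); WM=19; [8,13) fires=3 [12,17) fires=1
i=12 t=19 v=9: → [16,21); WM=19
i=13 t=16 v=8: → [16,21),[12,17); WM=19
i=14 t=23 v=4: → [20,25); WM=21; [16,21) fires=2
i=15 t=23 v=6: → [20,25); WM=21
i=16 t=23 v=9: → [20,25); WM=21
i=17 t=24 v=9: → [24,29),[20,25); WM=22
i=18 t=24 v=6: → [24,29),[20,25); WM=22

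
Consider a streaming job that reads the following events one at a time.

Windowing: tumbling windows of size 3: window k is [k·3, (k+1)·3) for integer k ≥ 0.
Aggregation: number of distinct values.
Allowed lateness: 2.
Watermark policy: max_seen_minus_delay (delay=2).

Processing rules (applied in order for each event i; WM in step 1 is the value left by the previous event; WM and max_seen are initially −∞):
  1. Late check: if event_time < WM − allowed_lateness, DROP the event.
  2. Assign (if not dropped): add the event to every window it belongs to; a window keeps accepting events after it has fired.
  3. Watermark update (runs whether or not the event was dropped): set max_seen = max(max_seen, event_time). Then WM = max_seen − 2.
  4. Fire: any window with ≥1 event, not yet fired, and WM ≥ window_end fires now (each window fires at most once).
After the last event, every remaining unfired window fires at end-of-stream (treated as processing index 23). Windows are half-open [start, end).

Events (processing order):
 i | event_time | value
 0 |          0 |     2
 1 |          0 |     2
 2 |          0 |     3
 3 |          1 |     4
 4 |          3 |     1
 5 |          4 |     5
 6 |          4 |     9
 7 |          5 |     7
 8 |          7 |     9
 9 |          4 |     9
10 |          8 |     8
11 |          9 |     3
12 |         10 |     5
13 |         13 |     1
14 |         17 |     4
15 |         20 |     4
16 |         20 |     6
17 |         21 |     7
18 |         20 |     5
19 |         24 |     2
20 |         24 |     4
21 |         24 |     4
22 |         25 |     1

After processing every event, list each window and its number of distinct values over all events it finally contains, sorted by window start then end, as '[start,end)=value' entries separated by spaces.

i=0 t=0 v=2: → [0,3); WM=-2
i=1 t=0 v=2: → [0,3); WM=-2
i=2 t=0 v=3: → [0,3); WM=-2
i=3 t=1 v=4: → [0,3); WM=-1
i=4 t=3 v=1: → [3,6); WM=1
i=5 t=4 v=5: → [3,6); WM=2
i=6 t=4 v=9: → [3,6); WM=2
i=7 t=5 v=7: → [3,6); WM=3; [0,3) fires=3
i=8 t=7 v=9: → [6,9); WM=5
i=9 t=4 v=9: → [3,6); WM=5
i=10 t=8 v=8: → [6,9); WM=6; [3,6) fires=4
i=11 t=9 v=3: → [9,12); WM=7
i=12 t=10 v=5: → [9,12); WM=8
i=13 t=13 v=1: → [12,15); WM=11; [6,9) fires=2
i=14 t=17 v=4: → [15,18); WM=15; [9,12) fires=2 [12,15) fires=1
i=15 t=20 v=4: → [18,21); WM=18; [15,18) fires=1
i=16 t=20 v=6: → [18,21); WM=18
i=17 t=21 v=7: → [21,24); WM=19
i=18 t=20 v=5: → [18,21); WM=19
i=19 t=24 v=2: → [24,27); WM=22; [18,21) fires=3
i=20 t=24 v=4: → [24,27); WM=22
i=21 t=24 v=4: → [24,27); WM=22
i=22 t=25 v=1: → [24,27); WM=23

[0,3)=3 [3,6)=4 [6,9)=2 [9,12)=2 [12,15)=1 [15,18)=1 [18,21)=3 [21,24)=1 [24,27)=3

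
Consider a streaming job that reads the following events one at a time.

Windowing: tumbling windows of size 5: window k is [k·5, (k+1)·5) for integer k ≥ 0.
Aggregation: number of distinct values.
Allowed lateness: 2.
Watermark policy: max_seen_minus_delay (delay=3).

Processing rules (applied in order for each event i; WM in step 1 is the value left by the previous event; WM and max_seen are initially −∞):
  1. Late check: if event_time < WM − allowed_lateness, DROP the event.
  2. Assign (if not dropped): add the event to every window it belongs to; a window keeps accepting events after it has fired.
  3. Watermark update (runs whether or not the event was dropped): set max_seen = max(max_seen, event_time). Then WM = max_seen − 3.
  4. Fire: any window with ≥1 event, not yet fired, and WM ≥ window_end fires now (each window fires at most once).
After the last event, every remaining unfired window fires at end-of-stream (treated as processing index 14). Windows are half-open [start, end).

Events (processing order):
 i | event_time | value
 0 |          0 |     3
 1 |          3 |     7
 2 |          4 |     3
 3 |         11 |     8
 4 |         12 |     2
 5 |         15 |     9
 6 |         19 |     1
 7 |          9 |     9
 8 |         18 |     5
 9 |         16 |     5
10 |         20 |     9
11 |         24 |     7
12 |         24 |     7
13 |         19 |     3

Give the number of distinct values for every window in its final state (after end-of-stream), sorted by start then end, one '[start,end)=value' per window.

[0,5)=2 [10,15)=2 [15,20)=4 [20,25)=2

i=0 t=0 v=3: → [0,5); WM=-3
i=1 t=3 v=7: → [0,5); WM=0
i=2 t=4 v=3: → [0,5); WM=1
i=3 t=11 v=8: → [10,15); WM=8; [0,5) fires=2
i=4 t=12 v=2: → [10,15); WM=9
i=5 t=15 v=9: → [15,20); WM=12
i=6 t=19 v=1: → [15,20); WM=16; [10,15) fires=2
i=7 t=9 v=9: DROP (t<16-2); WM=16
i=8 t=18 v=5: → [15,20); WM=16
i=9 t=16 v=5: → [15,20); WM=16
i=10 t=20 v=9: → [20,25); WM=17
i=11 t=24 v=7: → [20,25); WM=21; [15,20) fires=3
i=12 t=24 v=7: → [20,25); WM=21
i=13 t=19 v=3: → [15,20); WM=21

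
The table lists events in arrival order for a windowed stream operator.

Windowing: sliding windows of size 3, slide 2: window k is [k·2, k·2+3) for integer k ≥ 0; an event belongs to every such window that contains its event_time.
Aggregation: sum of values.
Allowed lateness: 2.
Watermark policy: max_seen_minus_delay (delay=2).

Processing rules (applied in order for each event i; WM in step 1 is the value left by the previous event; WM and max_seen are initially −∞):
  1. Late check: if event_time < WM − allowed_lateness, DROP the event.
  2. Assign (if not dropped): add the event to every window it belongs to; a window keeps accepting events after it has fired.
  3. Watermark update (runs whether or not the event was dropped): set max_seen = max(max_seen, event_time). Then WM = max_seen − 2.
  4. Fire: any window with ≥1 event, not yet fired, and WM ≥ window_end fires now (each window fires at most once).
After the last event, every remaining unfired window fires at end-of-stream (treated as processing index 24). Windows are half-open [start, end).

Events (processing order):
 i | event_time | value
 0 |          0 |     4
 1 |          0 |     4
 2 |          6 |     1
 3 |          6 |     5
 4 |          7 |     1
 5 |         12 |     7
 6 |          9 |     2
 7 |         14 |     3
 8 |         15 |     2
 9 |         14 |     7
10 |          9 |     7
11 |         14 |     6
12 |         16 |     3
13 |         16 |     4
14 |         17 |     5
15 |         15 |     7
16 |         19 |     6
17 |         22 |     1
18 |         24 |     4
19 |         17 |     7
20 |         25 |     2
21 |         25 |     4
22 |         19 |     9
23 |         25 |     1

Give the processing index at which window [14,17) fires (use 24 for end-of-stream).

i=0 t=0 v=4: → [0,3); WM=-2
i=1 t=0 v=4: → [0,3); WM=-2
i=2 t=6 v=1: → [6,9),[4,7); WM=4; [0,3) fires=8
i=3 t=6 v=5: → [6,9),[4,7); WM=4
i=4 t=7 v=1: → [6,9); WM=5
i=5 t=12 v=7: → [12,15),[10,13); WM=10; [4,7) fires=6 [6,9) fires=7
i=6 t=9 v=2: → [8,11); WM=10
i=7 t=14 v=3: → [14,17),[12,15); WM=12; [8,11) fires=2
i=8 t=15 v=2: → [14,17); WM=13; [10,13) fires=7
i=9 t=14 v=7: → [14,17),[12,15); WM=13
i=10 t=9 v=7: DROP (t<13-2); WM=13
i=11 t=14 v=6: → [14,17),[12,15); WM=13
i=12 t=16 v=3: → [16,19),[14,17); WM=14
i=13 t=16 v=4: → [16,19),[14,17); WM=14
i=14 t=17 v=5: → [16,19); WM=15; [12,15) fires=23
i=15 t=15 v=7: → [14,17); WM=15
i=16 t=19 v=6: → [18,21); WM=17; [14,17) fires=32
i=17 t=22 v=1: → [22,25),[20,23); WM=20; [16,19) fires=12
i=18 t=24 v=4: → [24,27),[22,25); WM=22; [18,21) fires=6
i=19 t=17 v=7: DROP (t<22-2); WM=22
i=20 t=25 v=2: → [24,27); WM=23; [20,23) fires=1
i=21 t=25 v=4: → [24,27); WM=23
i=22 t=19 v=9: DROP (t<23-2); WM=23
i=23 t=25 v=1: → [24,27); WM=23

16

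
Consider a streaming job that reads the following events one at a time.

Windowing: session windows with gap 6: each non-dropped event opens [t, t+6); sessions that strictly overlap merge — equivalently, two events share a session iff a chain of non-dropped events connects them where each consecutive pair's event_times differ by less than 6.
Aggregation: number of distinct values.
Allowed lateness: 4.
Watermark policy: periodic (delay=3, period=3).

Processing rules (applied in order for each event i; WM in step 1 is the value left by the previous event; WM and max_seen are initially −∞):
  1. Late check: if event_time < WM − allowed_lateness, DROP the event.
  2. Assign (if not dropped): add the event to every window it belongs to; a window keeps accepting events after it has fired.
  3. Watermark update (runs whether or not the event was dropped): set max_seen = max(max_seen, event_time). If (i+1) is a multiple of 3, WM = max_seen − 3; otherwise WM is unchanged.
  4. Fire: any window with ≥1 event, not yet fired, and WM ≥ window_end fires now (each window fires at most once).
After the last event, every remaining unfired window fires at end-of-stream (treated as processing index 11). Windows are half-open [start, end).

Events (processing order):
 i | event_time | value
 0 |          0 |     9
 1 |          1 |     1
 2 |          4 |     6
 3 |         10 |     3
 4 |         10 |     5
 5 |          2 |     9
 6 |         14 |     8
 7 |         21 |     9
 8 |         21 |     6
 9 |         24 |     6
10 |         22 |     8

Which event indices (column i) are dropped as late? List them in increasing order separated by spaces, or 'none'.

i=0 t=0 v=9: → [0,6); WM=−∞
i=1 t=1 v=1: → [0,7); WM=−∞
i=2 t=4 v=6: → [0,10); WM=1
i=3 t=10 v=3: → [10,16); WM=1
i=4 t=10 v=5: → [10,16); WM=1
i=5 t=2 v=9: → [0,10); WM=7
i=6 t=14 v=8: → [10,20); WM=7
i=7 t=21 v=9: → [21,27); WM=7
i=8 t=21 v=6: → [21,27); WM=18
i=9 t=24 v=6: → [21,30); WM=18
i=10 t=22 v=8: → [21,30); WM=18

none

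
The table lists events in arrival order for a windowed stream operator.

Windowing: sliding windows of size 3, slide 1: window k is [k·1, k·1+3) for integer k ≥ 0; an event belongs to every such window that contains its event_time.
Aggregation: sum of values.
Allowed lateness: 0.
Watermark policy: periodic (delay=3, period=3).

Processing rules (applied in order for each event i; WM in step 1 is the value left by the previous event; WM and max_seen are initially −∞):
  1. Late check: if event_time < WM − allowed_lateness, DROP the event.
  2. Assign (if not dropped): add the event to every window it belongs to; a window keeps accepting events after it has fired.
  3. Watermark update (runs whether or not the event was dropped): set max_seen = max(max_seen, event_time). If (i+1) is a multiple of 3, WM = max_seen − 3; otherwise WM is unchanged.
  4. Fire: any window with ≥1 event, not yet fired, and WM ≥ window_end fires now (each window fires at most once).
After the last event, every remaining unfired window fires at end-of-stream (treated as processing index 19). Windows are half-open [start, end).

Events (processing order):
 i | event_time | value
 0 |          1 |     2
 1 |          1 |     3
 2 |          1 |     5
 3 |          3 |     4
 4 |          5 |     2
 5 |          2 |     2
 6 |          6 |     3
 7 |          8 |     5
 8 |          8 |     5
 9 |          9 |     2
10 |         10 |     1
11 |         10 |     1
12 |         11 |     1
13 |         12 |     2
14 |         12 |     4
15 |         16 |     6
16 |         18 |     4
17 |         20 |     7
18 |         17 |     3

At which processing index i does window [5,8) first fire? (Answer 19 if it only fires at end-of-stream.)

i=0 t=1 v=2: → [1,4),[0,3); WM=−∞
i=1 t=1 v=3: → [1,4),[0,3); WM=−∞
i=2 t=1 v=5: → [1,4),[0,3); WM=-2
i=3 t=3 v=4: → [3,6),[2,5),[1,4); WM=-2
i=4 t=5 v=2: → [5,8),[4,7),[3,6); WM=-2
i=5 t=2 v=2: → [2,5),[1,4),[0,3); WM=2
i=6 t=6 v=3: → [6,9),[5,8),[4,7); WM=2
i=7 t=8 v=5: → [8,11),[7,10),[6,9); WM=2
i=8 t=8 v=5: → [8,11),[7,10),[6,9); WM=5; [0,3) fires=12 [1,4) fires=16 [2,5) fires=6
i=9 t=9 v=2: → [9,12),[8,11),[7,10); WM=5
i=10 t=10 v=1: → [10,13),[9,12),[8,11); WM=5
i=11 t=10 v=1: → [10,13),[9,12),[8,11); WM=7; [3,6) fires=6 [4,7) fires=5
i=12 t=11 v=1: → [11,14),[10,13),[9,12); WM=7
i=13 t=12 v=2: → [12,15),[11,14),[10,13); WM=7
i=14 t=12 v=4: → [12,15),[11,14),[10,13); WM=9; [5,8) fires=5 [6,9) fires=13
i=15 t=16 v=6: → [16,19),[15,18),[14,17); WM=9
i=16 t=18 v=4: → [18,21),[17,20),[16,19); WM=9
i=17 t=20 v=7: → [20,23),[19,22),[18,21); WM=17; [7,10) fires=12 [8,11) fires=14 [9,12) fires=5 [10,13) fires=9 [11,14) fires=7 [12,15) fires=6 [14,17) fires=6
i=18 t=17 v=3: → [17,20),[16,19),[15,18); WM=17

14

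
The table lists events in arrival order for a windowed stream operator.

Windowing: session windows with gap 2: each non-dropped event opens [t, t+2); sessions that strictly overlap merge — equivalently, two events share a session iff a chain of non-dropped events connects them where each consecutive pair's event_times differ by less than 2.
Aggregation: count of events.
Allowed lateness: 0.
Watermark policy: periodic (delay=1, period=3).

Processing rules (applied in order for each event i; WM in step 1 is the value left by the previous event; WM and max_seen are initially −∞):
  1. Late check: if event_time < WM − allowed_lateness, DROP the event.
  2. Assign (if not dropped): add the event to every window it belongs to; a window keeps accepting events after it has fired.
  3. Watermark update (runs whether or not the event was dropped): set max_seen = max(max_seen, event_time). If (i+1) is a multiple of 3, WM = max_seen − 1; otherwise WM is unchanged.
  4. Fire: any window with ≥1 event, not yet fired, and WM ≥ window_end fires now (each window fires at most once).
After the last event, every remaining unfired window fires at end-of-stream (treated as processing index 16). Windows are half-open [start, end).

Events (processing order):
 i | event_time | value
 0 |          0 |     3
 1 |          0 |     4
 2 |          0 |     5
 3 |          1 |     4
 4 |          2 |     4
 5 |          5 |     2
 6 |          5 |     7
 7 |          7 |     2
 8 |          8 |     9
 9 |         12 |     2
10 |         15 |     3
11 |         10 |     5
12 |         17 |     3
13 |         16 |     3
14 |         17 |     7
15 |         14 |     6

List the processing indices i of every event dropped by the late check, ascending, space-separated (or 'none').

15

i=0 t=0 v=3: → [0,2); WM=−∞
i=1 t=0 v=4: → [0,2); WM=−∞
i=2 t=0 v=5: → [0,2); WM=-1
i=3 t=1 v=4: → [0,3); WM=-1
i=4 t=2 v=4: → [0,4); WM=-1
i=5 t=5 v=2: → [5,7); WM=4
i=6 t=5 v=7: → [5,7); WM=4
i=7 t=7 v=2: → [7,9); WM=4
i=8 t=8 v=9: → [7,10); WM=7
i=9 t=12 v=2: → [12,14); WM=7
i=10 t=15 v=3: → [15,17); WM=7
i=11 t=10 v=5: → [10,12); WM=14
i=12 t=17 v=3: → [17,19); WM=14
i=13 t=16 v=3: → [15,19); WM=14
i=14 t=17 v=7: → [15,19); WM=16
i=15 t=14 v=6: DROP (t<16-0); WM=16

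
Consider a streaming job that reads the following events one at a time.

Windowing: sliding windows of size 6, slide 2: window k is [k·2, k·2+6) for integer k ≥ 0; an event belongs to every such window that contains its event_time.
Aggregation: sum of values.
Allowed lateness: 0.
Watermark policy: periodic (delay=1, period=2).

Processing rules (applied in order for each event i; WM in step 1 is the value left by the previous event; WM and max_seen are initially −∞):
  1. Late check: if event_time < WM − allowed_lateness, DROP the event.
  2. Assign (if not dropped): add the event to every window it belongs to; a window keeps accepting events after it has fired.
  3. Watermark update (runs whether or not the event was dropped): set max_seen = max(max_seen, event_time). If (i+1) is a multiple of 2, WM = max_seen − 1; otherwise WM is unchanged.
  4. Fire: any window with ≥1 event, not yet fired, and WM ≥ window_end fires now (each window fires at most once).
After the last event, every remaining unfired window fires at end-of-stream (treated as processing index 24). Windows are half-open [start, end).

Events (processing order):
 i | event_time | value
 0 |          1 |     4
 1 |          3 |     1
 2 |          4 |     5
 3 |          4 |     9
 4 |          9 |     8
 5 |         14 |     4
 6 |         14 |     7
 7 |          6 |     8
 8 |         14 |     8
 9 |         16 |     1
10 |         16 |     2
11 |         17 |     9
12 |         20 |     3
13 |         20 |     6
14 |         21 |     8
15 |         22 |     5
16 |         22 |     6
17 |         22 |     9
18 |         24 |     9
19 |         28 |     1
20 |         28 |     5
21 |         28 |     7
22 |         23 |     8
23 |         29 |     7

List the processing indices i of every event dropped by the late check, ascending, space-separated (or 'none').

i=0 t=1 v=4: → [0,6); WM=−∞
i=1 t=3 v=1: → [2,8),[0,6); WM=2
i=2 t=4 v=5: → [4,10),[2,8),[0,6); WM=2
i=3 t=4 v=9: → [4,10),[2,8),[0,6); WM=3
i=4 t=9 v=8: → [8,14),[6,12),[4,10); WM=3
i=5 t=14 v=4: → [14,20),[12,18),[10,16); WM=13; [0,6) fires=19 [2,8) fires=15 [4,10) fires=22 [6,12) fires=8
i=6 t=14 v=7: → [14,20),[12,18),[10,16); WM=13
i=7 t=6 v=8: DROP (t<13-0); WM=13
i=8 t=14 v=8: → [14,20),[12,18),[10,16); WM=13
i=9 t=16 v=1: → [16,22),[14,20),[12,18); WM=15; [8,14) fires=8
i=10 t=16 v=2: → [16,22),[14,20),[12,18); WM=15
i=11 t=17 v=9: → [16,22),[14,20),[12,18); WM=16; [10,16) fires=19
i=12 t=20 v=3: → [20,26),[18,24),[16,22); WM=16
i=13 t=20 v=6: → [20,26),[18,24),[16,22); WM=19; [12,18) fires=31
i=14 t=21 v=8: → [20,26),[18,24),[16,22); WM=19
i=15 t=22 v=5: → [22,28),[20,26),[18,24); WM=21; [14,20) fires=31
i=16 t=22 v=6: → [22,28),[20,26),[18,24); WM=21
i=17 t=22 v=9: → [22,28),[20,26),[18,24); WM=21
i=18 t=24 v=9: → [24,30),[22,28),[20,26); WM=21
i=19 t=28 v=1: → [28,34),[26,32),[24,30); WM=27; [16,22) fires=29 [18,24) fires=37 [20,26) fires=46
i=20 t=28 v=5: → [28,34),[26,32),[24,30); WM=27
i=21 t=28 v=7: → [28,34),[26,32),[24,30); WM=27
i=22 t=23 v=8: DROP (t<27-0); WM=27
i=23 t=29 v=7: → [28,34),[26,32),[24,30); WM=28; [22,28) fires=29

7 22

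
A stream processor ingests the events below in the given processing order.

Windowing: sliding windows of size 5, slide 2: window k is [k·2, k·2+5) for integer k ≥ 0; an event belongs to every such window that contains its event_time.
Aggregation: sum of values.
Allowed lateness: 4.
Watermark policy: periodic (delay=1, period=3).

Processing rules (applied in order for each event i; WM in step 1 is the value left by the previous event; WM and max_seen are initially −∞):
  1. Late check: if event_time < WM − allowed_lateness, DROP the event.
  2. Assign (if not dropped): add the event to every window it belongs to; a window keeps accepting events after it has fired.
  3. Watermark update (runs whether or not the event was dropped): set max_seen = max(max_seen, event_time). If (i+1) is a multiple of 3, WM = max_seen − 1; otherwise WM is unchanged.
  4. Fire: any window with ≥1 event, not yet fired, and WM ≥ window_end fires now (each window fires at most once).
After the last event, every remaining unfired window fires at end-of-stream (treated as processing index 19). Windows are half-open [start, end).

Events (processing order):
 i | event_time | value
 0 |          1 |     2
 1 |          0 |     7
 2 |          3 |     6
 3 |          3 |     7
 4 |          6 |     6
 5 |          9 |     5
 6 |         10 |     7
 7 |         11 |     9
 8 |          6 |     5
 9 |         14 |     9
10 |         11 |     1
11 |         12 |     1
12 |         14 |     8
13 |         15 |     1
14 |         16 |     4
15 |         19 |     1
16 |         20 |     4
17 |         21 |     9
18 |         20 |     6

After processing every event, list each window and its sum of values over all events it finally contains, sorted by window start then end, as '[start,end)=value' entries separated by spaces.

[0,5)=22 [2,7)=24 [4,9)=11 [6,11)=23 [8,13)=23 [10,15)=35 [12,17)=23 [14,19)=22 [16,21)=15 [18,23)=20 [20,25)=19

i=0 t=1 v=2: → [0,5); WM=−∞
i=1 t=0 v=7: → [0,5); WM=−∞
i=2 t=3 v=6: → [2,7),[0,5); WM=2
i=3 t=3 v=7: → [2,7),[0,5); WM=2
i=4 t=6 v=6: → [6,11),[4,9),[2,7); WM=2
i=5 t=9 v=5: → [8,13),[6,11); WM=8; [0,5) fires=22 [2,7) fires=19
i=6 t=10 v=7: → [10,15),[8,13),[6,11); WM=8
i=7 t=11 v=9: → [10,15),[8,13); WM=8
i=8 t=6 v=5: → [6,11),[4,9),[2,7); WM=10; [4,9) fires=11
i=9 t=14 v=9: → [14,19),[12,17),[10,15); WM=10
i=10 t=11 v=1: → [10,15),[8,13); WM=10
i=11 t=12 v=1: → [12,17),[10,15),[8,13); WM=13; [6,11) fires=23 [8,13) fires=23
i=12 t=14 v=8: → [14,19),[12,17),[10,15); WM=13
i=13 t=15 v=1: → [14,19),[12,17); WM=13
i=14 t=16 v=4: → [16,21),[14,19),[12,17); WM=15; [10,15) fires=35
i=15 t=19 v=1: → [18,23),[16,21); WM=15
i=16 t=20 v=4: → [20,25),[18,23),[16,21); WM=15
i=17 t=21 v=9: → [20,25),[18,23); WM=20; [12,17) fires=23 [14,19) fires=22
i=18 t=20 v=6: → [20,25),[18,23),[16,21); WM=20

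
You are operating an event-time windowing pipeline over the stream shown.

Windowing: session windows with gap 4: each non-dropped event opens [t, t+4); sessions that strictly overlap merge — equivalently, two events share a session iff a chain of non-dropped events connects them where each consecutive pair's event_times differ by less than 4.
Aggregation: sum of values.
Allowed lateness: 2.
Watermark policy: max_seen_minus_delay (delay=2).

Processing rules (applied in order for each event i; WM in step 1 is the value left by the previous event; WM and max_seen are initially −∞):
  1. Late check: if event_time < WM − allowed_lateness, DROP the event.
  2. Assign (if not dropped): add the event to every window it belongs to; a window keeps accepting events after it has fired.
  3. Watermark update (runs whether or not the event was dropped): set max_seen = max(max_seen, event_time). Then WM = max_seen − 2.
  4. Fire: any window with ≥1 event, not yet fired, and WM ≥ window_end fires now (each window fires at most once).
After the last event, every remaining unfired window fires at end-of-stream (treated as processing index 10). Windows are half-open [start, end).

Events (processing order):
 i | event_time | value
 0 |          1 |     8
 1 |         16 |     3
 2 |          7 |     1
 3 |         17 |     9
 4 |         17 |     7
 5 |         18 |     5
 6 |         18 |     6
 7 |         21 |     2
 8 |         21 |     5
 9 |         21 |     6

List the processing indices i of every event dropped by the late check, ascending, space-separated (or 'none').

2

i=0 t=1 v=8: → [1,5); WM=-1
i=1 t=16 v=3: → [16,20); WM=14
i=2 t=7 v=1: DROP (t<14-2); WM=14
i=3 t=17 v=9: → [16,21); WM=15
i=4 t=17 v=7: → [16,21); WM=15
i=5 t=18 v=5: → [16,22); WM=16
i=6 t=18 v=6: → [16,22); WM=16
i=7 t=21 v=2: → [16,25); WM=19
i=8 t=21 v=5: → [16,25); WM=19
i=9 t=21 v=6: → [16,25); WM=19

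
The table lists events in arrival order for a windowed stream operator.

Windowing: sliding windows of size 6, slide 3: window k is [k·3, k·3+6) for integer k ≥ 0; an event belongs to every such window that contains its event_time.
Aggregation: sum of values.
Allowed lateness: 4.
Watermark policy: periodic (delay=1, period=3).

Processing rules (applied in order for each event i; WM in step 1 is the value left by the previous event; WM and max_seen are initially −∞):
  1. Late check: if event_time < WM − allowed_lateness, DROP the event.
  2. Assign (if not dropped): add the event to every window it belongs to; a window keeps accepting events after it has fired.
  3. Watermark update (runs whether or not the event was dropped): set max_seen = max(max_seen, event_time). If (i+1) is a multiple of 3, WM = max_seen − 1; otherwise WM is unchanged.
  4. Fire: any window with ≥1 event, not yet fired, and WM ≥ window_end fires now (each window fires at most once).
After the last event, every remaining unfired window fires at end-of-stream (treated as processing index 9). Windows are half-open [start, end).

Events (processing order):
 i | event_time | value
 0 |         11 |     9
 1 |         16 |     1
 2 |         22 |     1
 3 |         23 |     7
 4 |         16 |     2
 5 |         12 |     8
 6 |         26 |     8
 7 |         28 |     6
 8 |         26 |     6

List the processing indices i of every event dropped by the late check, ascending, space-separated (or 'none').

i=0 t=11 v=9: → [9,15),[6,12); WM=−∞
i=1 t=16 v=1: → [15,21),[12,18); WM=−∞
i=2 t=22 v=1: → [21,27),[18,24); WM=21; [6,12) fires=9 [9,15) fires=9 [12,18) fires=1 [15,21) fires=1
i=3 t=23 v=7: → [21,27),[18,24); WM=21
i=4 t=16 v=2: DROP (t<21-4); WM=21
i=5 t=12 v=8: DROP (t<21-4); WM=22
i=6 t=26 v=8: → [24,30),[21,27); WM=22
i=7 t=28 v=6: → [27,33),[24,30); WM=22
i=8 t=26 v=6: → [24,30),[21,27); WM=27; [18,24) fires=8 [21,27) fires=22

4 5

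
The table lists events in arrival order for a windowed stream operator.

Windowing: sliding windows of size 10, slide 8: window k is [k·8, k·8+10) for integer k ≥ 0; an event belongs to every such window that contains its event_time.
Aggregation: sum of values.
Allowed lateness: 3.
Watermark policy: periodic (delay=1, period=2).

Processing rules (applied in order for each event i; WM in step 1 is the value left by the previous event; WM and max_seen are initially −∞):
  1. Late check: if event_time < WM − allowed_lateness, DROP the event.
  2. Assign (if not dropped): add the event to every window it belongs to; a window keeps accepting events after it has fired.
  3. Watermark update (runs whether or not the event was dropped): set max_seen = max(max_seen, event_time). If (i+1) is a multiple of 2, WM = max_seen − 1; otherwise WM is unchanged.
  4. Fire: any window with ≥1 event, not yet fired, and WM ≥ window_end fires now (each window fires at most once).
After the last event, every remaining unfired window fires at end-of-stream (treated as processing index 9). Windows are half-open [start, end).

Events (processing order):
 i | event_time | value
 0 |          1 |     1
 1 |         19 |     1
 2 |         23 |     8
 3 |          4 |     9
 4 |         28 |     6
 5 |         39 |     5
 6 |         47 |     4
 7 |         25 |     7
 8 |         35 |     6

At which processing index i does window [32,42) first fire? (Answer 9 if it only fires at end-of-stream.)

i=0 t=1 v=1: → [0,10); WM=−∞
i=1 t=19 v=1: → [16,26); WM=18; [0,10) fires=1
i=2 t=23 v=8: → [16,26); WM=18
i=3 t=4 v=9: DROP (t<18-3); WM=22
i=4 t=28 v=6: → [24,34); WM=22
i=5 t=39 v=5: → [32,42); WM=38; [16,26) fires=9 [24,34) fires=6
i=6 t=47 v=4: → [40,50); WM=38
i=7 t=25 v=7: DROP (t<38-3); WM=46; [32,42) fires=5
i=8 t=35 v=6: DROP (t<46-3); WM=46

7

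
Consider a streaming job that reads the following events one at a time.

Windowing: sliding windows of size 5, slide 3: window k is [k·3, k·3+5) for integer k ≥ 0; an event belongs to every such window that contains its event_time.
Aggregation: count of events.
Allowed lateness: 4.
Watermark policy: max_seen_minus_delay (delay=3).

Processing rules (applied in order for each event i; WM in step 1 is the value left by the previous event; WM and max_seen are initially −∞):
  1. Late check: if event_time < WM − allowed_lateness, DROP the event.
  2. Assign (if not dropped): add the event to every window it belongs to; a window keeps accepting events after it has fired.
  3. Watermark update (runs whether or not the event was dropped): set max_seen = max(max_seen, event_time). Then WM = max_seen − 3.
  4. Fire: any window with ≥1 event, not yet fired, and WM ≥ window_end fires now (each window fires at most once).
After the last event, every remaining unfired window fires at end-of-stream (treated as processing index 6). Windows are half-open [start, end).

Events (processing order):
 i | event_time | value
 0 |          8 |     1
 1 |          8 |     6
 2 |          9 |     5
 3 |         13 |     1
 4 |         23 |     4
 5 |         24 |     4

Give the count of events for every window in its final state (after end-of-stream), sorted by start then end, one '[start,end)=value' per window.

[6,11)=3 [9,14)=2 [12,17)=1 [21,26)=2 [24,29)=1

i=0 t=8 v=1: → [6,11); WM=5
i=1 t=8 v=6: → [6,11); WM=5
i=2 t=9 v=5: → [9,14),[6,11); WM=6
i=3 t=13 v=1: → [12,17),[9,14); WM=10
i=4 t=23 v=4: → [21,26); WM=20; [6,11) fires=3 [9,14) fires=2 [12,17) fires=1
i=5 t=24 v=4: → [24,29),[21,26); WM=21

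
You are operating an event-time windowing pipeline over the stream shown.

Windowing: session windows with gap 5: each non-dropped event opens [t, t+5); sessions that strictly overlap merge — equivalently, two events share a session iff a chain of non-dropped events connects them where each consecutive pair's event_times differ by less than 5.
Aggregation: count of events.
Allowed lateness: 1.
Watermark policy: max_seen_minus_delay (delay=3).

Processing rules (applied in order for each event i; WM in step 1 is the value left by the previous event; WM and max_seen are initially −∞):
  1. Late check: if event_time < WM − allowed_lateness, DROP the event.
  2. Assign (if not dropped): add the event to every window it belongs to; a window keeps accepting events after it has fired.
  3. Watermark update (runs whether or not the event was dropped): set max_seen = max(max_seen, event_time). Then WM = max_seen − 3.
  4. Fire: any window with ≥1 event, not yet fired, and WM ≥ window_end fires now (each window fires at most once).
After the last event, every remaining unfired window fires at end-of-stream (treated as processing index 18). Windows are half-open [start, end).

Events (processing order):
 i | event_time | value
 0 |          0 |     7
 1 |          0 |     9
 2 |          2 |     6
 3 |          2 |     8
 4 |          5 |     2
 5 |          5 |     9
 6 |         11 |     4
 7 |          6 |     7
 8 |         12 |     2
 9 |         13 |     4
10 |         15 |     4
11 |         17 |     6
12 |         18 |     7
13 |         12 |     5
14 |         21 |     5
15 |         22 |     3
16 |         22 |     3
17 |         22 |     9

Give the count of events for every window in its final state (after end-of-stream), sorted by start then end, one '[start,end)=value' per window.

[0,10)=6 [11,27)=10

i=0 t=0 v=7: → [0,5); WM=-3
i=1 t=0 v=9: → [0,5); WM=-3
i=2 t=2 v=6: → [0,7); WM=-1
i=3 t=2 v=8: → [0,7); WM=-1
i=4 t=5 v=2: → [0,10); WM=2
i=5 t=5 v=9: → [0,10); WM=2
i=6 t=11 v=4: → [11,16); WM=8
i=7 t=6 v=7: DROP (t<8-1); WM=8
i=8 t=12 v=2: → [11,17); WM=9
i=9 t=13 v=4: → [11,18); WM=10
i=10 t=15 v=4: → [11,20); WM=12
i=11 t=17 v=6: → [11,22); WM=14
i=12 t=18 v=7: → [11,23); WM=15
i=13 t=12 v=5: DROP (t<15-1); WM=15
i=14 t=21 v=5: → [11,26); WM=18
i=15 t=22 v=3: → [11,27); WM=19
i=16 t=22 v=3: → [11,27); WM=19
i=17 t=22 v=9: → [11,27); WM=19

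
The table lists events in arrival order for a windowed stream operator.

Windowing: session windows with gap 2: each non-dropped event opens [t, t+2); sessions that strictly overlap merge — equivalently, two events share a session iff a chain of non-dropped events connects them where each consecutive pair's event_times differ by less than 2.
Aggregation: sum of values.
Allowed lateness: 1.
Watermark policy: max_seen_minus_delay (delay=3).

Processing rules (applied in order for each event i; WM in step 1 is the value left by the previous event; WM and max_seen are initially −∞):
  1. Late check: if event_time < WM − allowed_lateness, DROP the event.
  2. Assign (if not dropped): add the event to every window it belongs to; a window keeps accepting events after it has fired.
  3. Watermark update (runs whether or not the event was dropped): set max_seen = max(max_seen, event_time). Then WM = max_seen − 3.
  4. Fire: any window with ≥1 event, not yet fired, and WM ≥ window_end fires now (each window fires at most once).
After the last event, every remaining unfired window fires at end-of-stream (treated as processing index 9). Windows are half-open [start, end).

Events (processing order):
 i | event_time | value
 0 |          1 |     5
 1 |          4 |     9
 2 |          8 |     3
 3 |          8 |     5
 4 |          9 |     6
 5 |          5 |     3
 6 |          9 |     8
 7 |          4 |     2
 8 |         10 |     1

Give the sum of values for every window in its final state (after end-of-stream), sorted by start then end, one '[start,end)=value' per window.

i=0 t=1 v=5: → [1,3); WM=-2
i=1 t=4 v=9: → [4,6); WM=1
i=2 t=8 v=3: → [8,10); WM=5
i=3 t=8 v=5: → [8,10); WM=5
i=4 t=9 v=6: → [8,11); WM=6
i=5 t=5 v=3: → [4,7); WM=6
i=6 t=9 v=8: → [8,11); WM=6
i=7 t=4 v=2: DROP (t<6-1); WM=6
i=8 t=10 v=1: → [8,12); WM=7

[1,3)=5 [4,7)=12 [8,12)=23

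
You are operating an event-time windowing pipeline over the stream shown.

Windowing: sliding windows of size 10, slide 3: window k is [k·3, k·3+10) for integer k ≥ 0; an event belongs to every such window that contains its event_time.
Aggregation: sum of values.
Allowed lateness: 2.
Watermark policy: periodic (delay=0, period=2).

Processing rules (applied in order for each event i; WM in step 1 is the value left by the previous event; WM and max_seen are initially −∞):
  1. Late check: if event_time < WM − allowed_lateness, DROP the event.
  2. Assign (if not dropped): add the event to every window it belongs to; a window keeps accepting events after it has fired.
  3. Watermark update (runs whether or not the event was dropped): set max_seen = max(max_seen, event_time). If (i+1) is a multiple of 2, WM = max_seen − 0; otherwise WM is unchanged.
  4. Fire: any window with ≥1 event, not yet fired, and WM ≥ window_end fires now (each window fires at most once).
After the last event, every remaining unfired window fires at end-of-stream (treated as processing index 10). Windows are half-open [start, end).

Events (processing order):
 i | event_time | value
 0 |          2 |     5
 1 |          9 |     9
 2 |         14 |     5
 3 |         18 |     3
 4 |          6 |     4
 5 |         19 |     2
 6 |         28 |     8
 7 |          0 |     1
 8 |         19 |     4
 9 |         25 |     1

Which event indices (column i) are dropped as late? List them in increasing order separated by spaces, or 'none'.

4 7 8 9

i=0 t=2 v=5: → [0,10); WM=−∞
i=1 t=9 v=9: → [9,19),[6,16),[3,13),[0,10); WM=9
i=2 t=14 v=5: → [12,22),[9,19),[6,16); WM=9
i=3 t=18 v=3: → [18,28),[15,25),[12,22),[9,19); WM=18; [0,10) fires=14 [3,13) fires=9 [6,16) fires=14
i=4 t=6 v=4: DROP (t<18-2); WM=18
i=5 t=19 v=2: → [18,28),[15,25),[12,22); WM=19; [9,19) fires=17
i=6 t=28 v=8: → [27,37),[24,34),[21,31); WM=19
i=7 t=0 v=1: DROP (t<19-2); WM=28; [12,22) fires=10 [15,25) fires=5 [18,28) fires=5
i=8 t=19 v=4: DROP (t<28-2); WM=28
i=9 t=25 v=1: DROP (t<28-2); WM=28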